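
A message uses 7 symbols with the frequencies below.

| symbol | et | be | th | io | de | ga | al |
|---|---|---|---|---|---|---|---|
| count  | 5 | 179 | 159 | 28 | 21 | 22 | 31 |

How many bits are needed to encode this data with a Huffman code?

Greedily combine the two least-frequent nodes:
combine et(5), de(21) → 26
combine ga(22), 26 → 48
combine io(28), al(31) → 59
combine 48, 59 → 107
combine 107, th(159) → 266
combine be(179), 266 → 445
The encoded length is the sum of every internal node's weight: 26 + 48 + 59 + 107 + 266 + 445 = 951 bits.

951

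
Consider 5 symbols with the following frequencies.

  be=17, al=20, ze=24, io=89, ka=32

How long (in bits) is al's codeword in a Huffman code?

3

Repeatedly merge the two smallest:
combine be(17), al(20) → 37
combine ze(24), ka(32) → 56
combine 37, 56 → 93
combine io(89), 93 → 182
al's leaf is at depth 3, giving a 3-bit codeword.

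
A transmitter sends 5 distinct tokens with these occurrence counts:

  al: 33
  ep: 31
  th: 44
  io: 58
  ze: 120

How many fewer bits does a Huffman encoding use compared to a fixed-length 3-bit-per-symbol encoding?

240

Fixed-length: 3 bits × 286 symbols = 858 bits.
Huffman merges:
merge ep(31) and al(33): 64
merge th(44) and io(58): 102
merge 64 and 102: 166
merge ze(120) and 166: 286
Huffman total = 64 + 102 + 166 + 286 = 618 bits.
Saving = 858 − 618 = 240 bits.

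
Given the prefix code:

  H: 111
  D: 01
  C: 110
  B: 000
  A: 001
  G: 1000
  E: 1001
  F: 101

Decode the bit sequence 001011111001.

ADHE

Read left to right; each codeword is recognised as soon as it completes (prefix code):
  001→A | 01→D | 111→H | 1001→E
Decoded message: ADHE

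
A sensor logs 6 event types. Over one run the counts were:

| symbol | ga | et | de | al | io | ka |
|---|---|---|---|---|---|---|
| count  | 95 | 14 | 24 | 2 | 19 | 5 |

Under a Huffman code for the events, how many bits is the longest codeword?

5

Merge the two lowest-weight nodes at each step:
al(2) + ka(5) → 7
7 + et(14) → 21
io(19) + 21 → 40
de(24) + 40 → 64
64 + ga(95) → 159
Maximum depth reached is 5.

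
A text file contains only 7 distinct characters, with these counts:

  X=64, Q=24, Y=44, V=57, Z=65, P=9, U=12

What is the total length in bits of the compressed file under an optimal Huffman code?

Merge the two smallest weights repeatedly:
merge P(9) and U(12): 21
merge 21 and Q(24): 45
merge Y(44) and 45: 89
merge V(57) and X(64): 121
merge Z(65) and 89: 154
merge 121 and 154: 275
The encoded length is the sum of every internal node's weight: 21 + 45 + 89 + 121 + 154 + 275 = 705 bits.

705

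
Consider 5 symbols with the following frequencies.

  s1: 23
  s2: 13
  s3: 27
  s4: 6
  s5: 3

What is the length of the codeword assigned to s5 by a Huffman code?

Huffman merges, smallest pair first:
merge s5(3) and s4(6): 9
merge 9 and s2(13): 22
merge 22 and s1(23): 45
merge s3(27) and 45: 72
s5 sits 4 levels below the root, so its codeword is 4 bits.

4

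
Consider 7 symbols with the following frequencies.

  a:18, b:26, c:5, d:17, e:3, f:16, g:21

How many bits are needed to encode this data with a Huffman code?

Build the Huffman tree bottom-up:
e(3) + c(5) → 8
8 + f(16) → 24
d(17) + a(18) → 35
g(21) + 24 → 45
b(26) + 35 → 61
45 + 61 → 106
Each symbol's bit-cost is frequency × depth; summing gives 279 bits (equivalently 8 + 24 + 35 + 45 + 61 + 106).

279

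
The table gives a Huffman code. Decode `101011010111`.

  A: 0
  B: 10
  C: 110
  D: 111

BBCBD

Read left to right; each codeword is recognised as soon as it completes (prefix code):
  10→B | 10→B | 110→C | 10→B | 111→D
Decoded message: BBCBD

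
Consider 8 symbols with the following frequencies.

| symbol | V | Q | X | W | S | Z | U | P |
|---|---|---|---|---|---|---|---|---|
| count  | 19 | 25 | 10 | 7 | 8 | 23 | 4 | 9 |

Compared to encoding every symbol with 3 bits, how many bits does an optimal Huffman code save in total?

20

Fixed-length: 3 bits × 105 symbols = 315 bits.
Huffman merges:
merge U(4) and W(7): 11
merge S(8) and P(9): 17
merge X(10) and 11: 21
merge 17 and V(19): 36
merge 21 and Z(23): 44
merge Q(25) and 36: 61
merge 44 and 61: 105
Huffman total = 11 + 17 + 21 + 36 + 44 + 61 + 105 = 295 bits.
Saving = 315 − 295 = 20 bits.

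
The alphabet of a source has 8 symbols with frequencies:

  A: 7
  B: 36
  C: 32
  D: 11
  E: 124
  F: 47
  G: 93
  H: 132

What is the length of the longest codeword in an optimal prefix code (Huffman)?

5

Merge the two lowest-weight nodes at each step:
merge A(7) and D(11): 18
merge 18 and C(32): 50
merge B(36) and F(47): 83
merge 50 and 83: 133
merge G(93) and E(124): 217
merge H(132) and 133: 265
merge 217 and 265: 482
The first pair merged (A, D) ends up deepest, at depth 5.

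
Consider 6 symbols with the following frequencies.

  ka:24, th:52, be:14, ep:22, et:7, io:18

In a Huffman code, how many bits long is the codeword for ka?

3

Repeatedly merge the two smallest:
merge et(7) and be(14): 21
merge io(18) and 21: 39
merge ep(22) and ka(24): 46
merge 39 and 46: 85
merge th(52) and 85: 137
ka's leaf is at depth 3, giving a 3-bit codeword.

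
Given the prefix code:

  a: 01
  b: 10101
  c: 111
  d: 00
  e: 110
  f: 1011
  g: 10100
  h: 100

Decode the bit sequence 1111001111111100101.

chcceaa

Read left to right; each codeword is recognised as soon as it completes (prefix code):
  111→c | 100→h | 111→c | 111→c | 110→e | 01→a | 01→a
Decoded message: chcceaa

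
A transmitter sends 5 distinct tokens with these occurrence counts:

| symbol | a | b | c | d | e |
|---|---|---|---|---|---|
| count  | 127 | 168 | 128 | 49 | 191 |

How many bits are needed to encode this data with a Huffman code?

1502

Merge the two smallest weights repeatedly:
merge d(49) and a(127): 176
merge c(128) and b(168): 296
merge 176 and e(191): 367
merge 296 and 367: 663
Each symbol's bit-cost is frequency × depth; summing gives 1502 bits (equivalently 176 + 296 + 367 + 663).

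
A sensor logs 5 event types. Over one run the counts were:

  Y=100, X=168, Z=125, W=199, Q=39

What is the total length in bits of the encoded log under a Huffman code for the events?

Merge the two smallest weights repeatedly:
merge Q(39) and Y(100): 139
merge Z(125) and 139: 264
merge X(168) and W(199): 367
merge 264 and 367: 631
The encoded length is the sum of every internal node's weight: 139 + 264 + 367 + 631 = 1401 bits.

1401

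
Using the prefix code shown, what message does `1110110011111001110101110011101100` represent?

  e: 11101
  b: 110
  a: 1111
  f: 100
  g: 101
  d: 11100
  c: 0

Read left to right; each codeword is recognised as soon as it completes (prefix code):
  11101→e | 100→f | 1111→a | 100→f | 11101→e | 0→c | 11100→d | 11101→e | 100→f
Decoded message: efafecdef

efafecdef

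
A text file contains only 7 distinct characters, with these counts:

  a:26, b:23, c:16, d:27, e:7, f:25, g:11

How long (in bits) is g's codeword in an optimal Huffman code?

4

Repeatedly merge the two smallest:
combine e(7), g(11) → 18
combine c(16), 18 → 34
combine b(23), f(25) → 48
combine a(26), d(27) → 53
combine 34, 48 → 82
combine 53, 82 → 135
The subtree containing g is merged 4 times, so code length = 4.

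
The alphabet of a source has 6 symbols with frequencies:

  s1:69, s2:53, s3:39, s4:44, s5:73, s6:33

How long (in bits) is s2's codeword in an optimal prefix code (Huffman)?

Huffman merges, smallest pair first:
merge s6(33) and s3(39): 72
merge s4(44) and s2(53): 97
merge s1(69) and 72: 141
merge s5(73) and 97: 170
merge 141 and 170: 311
The subtree containing s2 is merged 3 times, so code length = 3.

3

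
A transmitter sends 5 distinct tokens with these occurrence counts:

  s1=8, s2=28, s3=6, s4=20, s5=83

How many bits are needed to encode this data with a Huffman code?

255

Build the Huffman tree bottom-up:
s3(6) + s1(8) → 14
14 + s4(20) → 34
s2(28) + 34 → 62
62 + s5(83) → 145
Total encoded bits = sum of merged weights = 14 + 34 + 62 + 145 = 255.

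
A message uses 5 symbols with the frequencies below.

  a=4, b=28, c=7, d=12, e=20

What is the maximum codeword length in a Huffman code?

4

Merge the two lowest-weight nodes at each step:
a(4) + c(7) → 11
11 + d(12) → 23
e(20) + 23 → 43
b(28) + 43 → 71
The rarest symbols sit at the bottom; the longest codeword is 4 bits.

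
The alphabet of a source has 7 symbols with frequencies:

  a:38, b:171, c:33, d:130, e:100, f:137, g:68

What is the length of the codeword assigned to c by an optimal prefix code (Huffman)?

Build the tree from the bottom:
merge c(33) and a(38): 71
merge g(68) and 71: 139
merge e(100) and d(130): 230
merge f(137) and 139: 276
merge b(171) and 230: 401
merge 276 and 401: 677
c's leaf is at depth 4, giving a 4-bit codeword.

4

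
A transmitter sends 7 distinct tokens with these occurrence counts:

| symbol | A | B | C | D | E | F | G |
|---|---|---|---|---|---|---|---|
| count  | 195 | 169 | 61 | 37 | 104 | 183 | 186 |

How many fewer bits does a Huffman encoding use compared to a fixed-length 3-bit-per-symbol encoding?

283

Fixed-length: 3 bits × 935 symbols = 2805 bits.
Huffman merges:
D(37) + C(61) → 98
98 + E(104) → 202
B(169) + F(183) → 352
G(186) + A(195) → 381
202 + 352 → 554
381 + 554 → 935
Huffman total = 98 + 202 + 352 + 381 + 554 + 935 = 2522 bits.
Saving = 2805 − 2522 = 283 bits.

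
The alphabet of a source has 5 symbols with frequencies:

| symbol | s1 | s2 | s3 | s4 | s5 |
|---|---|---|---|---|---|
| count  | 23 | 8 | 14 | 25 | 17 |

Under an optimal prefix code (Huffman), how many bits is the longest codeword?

3

Merge the two lowest-weight nodes at each step:
combine s2(8), s3(14) → 22
combine s5(17), 22 → 39
combine s1(23), s4(25) → 48
combine 39, 48 → 87
The rarest symbols sit at the bottom; the longest codeword is 3 bits.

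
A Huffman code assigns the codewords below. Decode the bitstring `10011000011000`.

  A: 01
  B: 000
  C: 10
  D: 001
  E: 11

CACBEB

Read left to right; each codeword is recognised as soon as it completes (prefix code):
  10→C | 01→A | 10→C | 000→B | 11→E | 000→B
Decoded message: CACBEB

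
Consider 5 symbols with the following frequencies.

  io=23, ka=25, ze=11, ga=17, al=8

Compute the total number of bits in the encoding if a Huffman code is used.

187

Build the Huffman tree bottom-up:
al(8) + ze(11) → 19
ga(17) + 19 → 36
io(23) + ka(25) → 48
36 + 48 → 84
The encoded length is the sum of every internal node's weight: 19 + 36 + 48 + 84 = 187 bits.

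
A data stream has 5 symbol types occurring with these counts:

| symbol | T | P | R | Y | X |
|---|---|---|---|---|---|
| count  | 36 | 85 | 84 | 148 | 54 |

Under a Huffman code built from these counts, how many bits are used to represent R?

Build the tree from the bottom:
merge T(36) and X(54): 90
merge R(84) and P(85): 169
merge 90 and Y(148): 238
merge 169 and 238: 407
R's leaf is at depth 2, giving a 2-bit codeword.

2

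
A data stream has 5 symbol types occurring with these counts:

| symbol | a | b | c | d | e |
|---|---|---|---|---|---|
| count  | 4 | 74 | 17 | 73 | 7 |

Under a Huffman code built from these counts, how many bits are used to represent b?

1

Repeatedly merge the two smallest:
combine a(4), e(7) → 11
combine 11, c(17) → 28
combine 28, d(73) → 101
combine b(74), 101 → 175
b is a child of the root — depth 1, so its codeword is a single bit.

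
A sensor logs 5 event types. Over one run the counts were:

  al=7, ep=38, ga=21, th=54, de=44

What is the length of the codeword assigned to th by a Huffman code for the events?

Huffman merges, smallest pair first:
combine al(7), ga(21) → 28
combine 28, ep(38) → 66
combine de(44), th(54) → 98
combine 66, 98 → 164
The subtree containing th is merged 2 times, so code length = 2.

2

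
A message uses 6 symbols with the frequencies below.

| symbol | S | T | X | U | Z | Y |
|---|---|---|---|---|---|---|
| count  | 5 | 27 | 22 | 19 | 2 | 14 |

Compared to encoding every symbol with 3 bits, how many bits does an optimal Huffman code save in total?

Fixed-length: 3 bits × 89 symbols = 267 bits.
Huffman merges:
combine Z(2), S(5) → 7
combine 7, Y(14) → 21
combine U(19), 21 → 40
combine X(22), T(27) → 49
combine 40, 49 → 89
Huffman total = 7 + 21 + 40 + 49 + 89 = 206 bits.
Saving = 267 − 206 = 61 bits.

61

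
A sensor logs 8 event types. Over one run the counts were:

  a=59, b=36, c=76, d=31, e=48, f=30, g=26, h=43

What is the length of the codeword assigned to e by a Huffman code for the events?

Repeatedly merge the two smallest:
g(26) + f(30) → 56
d(31) + b(36) → 67
h(43) + e(48) → 91
56 + a(59) → 115
67 + c(76) → 143
91 + 115 → 206
143 + 206 → 349
e's leaf is at depth 3, giving a 3-bit codeword.

3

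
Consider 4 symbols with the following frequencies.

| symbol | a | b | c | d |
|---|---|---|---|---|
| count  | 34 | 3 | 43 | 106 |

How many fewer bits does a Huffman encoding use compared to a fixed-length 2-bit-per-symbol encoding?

Fixed-length: 2 bits × 186 symbols = 372 bits.
Huffman merges:
b(3) + a(34) → 37
37 + c(43) → 80
80 + d(106) → 186
Huffman total = 37 + 80 + 186 = 303 bits.
Saving = 372 − 303 = 69 bits.

69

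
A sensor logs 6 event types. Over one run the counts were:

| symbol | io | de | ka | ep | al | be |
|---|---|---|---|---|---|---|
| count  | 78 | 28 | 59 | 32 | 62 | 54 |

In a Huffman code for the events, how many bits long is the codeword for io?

2

Repeatedly merge the two smallest:
combine de(28), ep(32) → 60
combine be(54), ka(59) → 113
combine 60, al(62) → 122
combine io(78), 113 → 191
combine 122, 191 → 313
io's leaf is at depth 2, giving a 2-bit codeword.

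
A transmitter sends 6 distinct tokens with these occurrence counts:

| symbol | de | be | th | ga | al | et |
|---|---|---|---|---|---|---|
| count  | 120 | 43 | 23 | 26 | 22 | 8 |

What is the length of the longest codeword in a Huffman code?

Merge the two lowest-weight nodes at each step:
combine et(8), al(22) → 30
combine th(23), ga(26) → 49
combine 30, be(43) → 73
combine 49, 73 → 122
combine de(120), 122 → 242
The rarest symbols sit at the bottom; the longest codeword is 4 bits.

4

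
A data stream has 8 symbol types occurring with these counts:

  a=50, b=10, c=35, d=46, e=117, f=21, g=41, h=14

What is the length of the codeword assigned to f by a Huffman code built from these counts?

Build the tree from the bottom:
merge b(10) and h(14): 24
merge f(21) and 24: 45
merge c(35) and g(41): 76
merge 45 and d(46): 91
merge a(50) and 76: 126
merge 91 and e(117): 208
merge 126 and 208: 334
The subtree containing f is merged 4 times, so code length = 4.

4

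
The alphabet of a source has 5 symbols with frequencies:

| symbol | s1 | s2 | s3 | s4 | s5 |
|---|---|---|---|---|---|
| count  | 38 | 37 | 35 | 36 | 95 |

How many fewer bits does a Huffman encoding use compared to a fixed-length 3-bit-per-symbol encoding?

190

Fixed-length: 3 bits × 241 symbols = 723 bits.
Huffman merges:
s3(35) + s4(36) → 71
s2(37) + s1(38) → 75
71 + 75 → 146
s5(95) + 146 → 241
Huffman total = 71 + 75 + 146 + 241 = 533 bits.
Saving = 723 − 533 = 190 bits.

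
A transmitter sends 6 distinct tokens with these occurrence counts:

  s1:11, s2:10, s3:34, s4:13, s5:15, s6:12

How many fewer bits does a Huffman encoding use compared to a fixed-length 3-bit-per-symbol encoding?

49

Fixed-length: 3 bits × 95 symbols = 285 bits.
Huffman merges:
merge s2(10) and s1(11): 21
merge s6(12) and s4(13): 25
merge s5(15) and 21: 36
merge 25 and s3(34): 59
merge 36 and 59: 95
Huffman total = 21 + 25 + 36 + 59 + 95 = 236 bits.
Saving = 285 − 236 = 49 bits.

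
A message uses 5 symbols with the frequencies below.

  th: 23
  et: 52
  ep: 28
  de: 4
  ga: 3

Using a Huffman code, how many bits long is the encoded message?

205

Merge the two smallest weights repeatedly:
ga(3) + de(4) → 7
7 + th(23) → 30
ep(28) + 30 → 58
et(52) + 58 → 110
The encoded length is the sum of every internal node's weight: 7 + 30 + 58 + 110 = 205 bits.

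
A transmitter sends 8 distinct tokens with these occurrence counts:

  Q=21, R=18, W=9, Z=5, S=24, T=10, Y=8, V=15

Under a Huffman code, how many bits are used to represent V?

3

Huffman merges, smallest pair first:
merge Z(5) and Y(8): 13
merge W(9) and T(10): 19
merge 13 and V(15): 28
merge R(18) and 19: 37
merge Q(21) and S(24): 45
merge 28 and 37: 65
merge 45 and 65: 110
V's leaf is at depth 3, giving a 3-bit codeword.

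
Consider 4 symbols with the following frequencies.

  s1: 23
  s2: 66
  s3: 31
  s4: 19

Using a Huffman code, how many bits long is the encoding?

Merge the two smallest weights repeatedly:
combine s4(19), s1(23) → 42
combine s3(31), 42 → 73
combine s2(66), 73 → 139
The encoded length is the sum of every internal node's weight: 42 + 73 + 139 = 254 bits.

254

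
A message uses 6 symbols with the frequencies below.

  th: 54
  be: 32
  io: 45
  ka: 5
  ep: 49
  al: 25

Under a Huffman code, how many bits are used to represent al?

4

Build the tree from the bottom:
combine ka(5), al(25) → 30
combine 30, be(32) → 62
combine io(45), ep(49) → 94
combine th(54), 62 → 116
combine 94, 116 → 210
al's leaf is at depth 4, giving a 4-bit codeword.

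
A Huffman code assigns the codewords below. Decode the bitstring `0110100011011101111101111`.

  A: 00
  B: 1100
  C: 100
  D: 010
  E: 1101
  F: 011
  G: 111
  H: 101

FDAEEGHG

Read left to right; each codeword is recognised as soon as it completes (prefix code):
  011→F | 010→D | 00→A | 1101→E | 1101→E | 111→G | 101→H | 111→G
Decoded message: FDAEEGHG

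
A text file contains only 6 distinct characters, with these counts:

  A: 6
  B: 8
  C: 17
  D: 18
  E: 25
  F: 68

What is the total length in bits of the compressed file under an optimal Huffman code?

304

Greedily combine the two least-frequent nodes:
merge A(6) and B(8): 14
merge 14 and C(17): 31
merge D(18) and E(25): 43
merge 31 and 43: 74
merge F(68) and 74: 142
The encoded length is the sum of every internal node's weight: 14 + 31 + 43 + 74 + 142 = 304 bits.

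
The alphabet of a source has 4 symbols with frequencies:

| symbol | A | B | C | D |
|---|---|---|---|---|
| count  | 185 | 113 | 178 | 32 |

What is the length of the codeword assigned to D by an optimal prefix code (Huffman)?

3

Huffman merges, smallest pair first:
D(32) + B(113) → 145
145 + C(178) → 323
A(185) + 323 → 508
D's leaf is at depth 3, giving a 3-bit codeword.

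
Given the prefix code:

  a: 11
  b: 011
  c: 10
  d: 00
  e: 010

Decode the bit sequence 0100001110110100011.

Read left to right; each codeword is recognised as soon as it completes (prefix code):
  010→e | 00→d | 011→b | 10→c | 11→a | 010→e | 00→d | 11→a
Decoded message: edbcaeda

edbcaeda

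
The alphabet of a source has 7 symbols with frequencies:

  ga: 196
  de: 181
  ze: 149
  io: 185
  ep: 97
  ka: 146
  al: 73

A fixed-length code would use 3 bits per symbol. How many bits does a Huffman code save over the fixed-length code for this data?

211

Fixed-length: 3 bits × 1027 symbols = 3081 bits.
Huffman merges:
al(73) + ep(97) → 170
ka(146) + ze(149) → 295
170 + de(181) → 351
io(185) + ga(196) → 381
295 + 351 → 646
381 + 646 → 1027
Huffman total = 170 + 295 + 351 + 381 + 646 + 1027 = 2870 bits.
Saving = 3081 − 2870 = 211 bits.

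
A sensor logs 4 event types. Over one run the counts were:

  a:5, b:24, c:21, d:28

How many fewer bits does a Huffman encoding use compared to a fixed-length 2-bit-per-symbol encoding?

2

Fixed-length: 2 bits × 78 symbols = 156 bits.
Huffman merges:
combine a(5), c(21) → 26
combine b(24), 26 → 50
combine d(28), 50 → 78
Huffman total = 26 + 50 + 78 = 154 bits.
Saving = 156 − 154 = 2 bits.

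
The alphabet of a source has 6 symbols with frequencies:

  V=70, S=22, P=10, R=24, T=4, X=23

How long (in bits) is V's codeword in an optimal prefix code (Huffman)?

1

Repeatedly merge the two smallest:
merge T(4) and P(10): 14
merge 14 and S(22): 36
merge X(23) and R(24): 47
merge 36 and 47: 83
merge V(70) and 83: 153
V is merged only at the final step, so code length = 1.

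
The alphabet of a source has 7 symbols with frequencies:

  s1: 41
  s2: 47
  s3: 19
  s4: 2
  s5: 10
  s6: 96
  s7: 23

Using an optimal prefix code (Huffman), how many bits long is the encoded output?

565

Build the Huffman tree bottom-up:
combine s4(2), s5(10) → 12
combine 12, s3(19) → 31
combine s7(23), 31 → 54
combine s1(41), s2(47) → 88
combine 54, 88 → 142
combine s6(96), 142 → 238
Total encoded bits = sum of merged weights = 12 + 31 + 54 + 88 + 142 + 238 = 565.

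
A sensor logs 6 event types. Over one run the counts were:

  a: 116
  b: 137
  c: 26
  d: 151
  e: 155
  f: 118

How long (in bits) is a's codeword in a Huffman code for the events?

Repeatedly merge the two smallest:
combine c(26), a(116) → 142
combine f(118), b(137) → 255
combine 142, d(151) → 293
combine e(155), 255 → 410
combine 293, 410 → 703
a sits 3 levels below the root, so its codeword is 3 bits.

3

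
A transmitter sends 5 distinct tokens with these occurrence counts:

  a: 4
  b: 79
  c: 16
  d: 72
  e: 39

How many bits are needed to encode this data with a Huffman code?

Build the Huffman tree bottom-up:
combine a(4), c(16) → 20
combine 20, e(39) → 59
combine 59, d(72) → 131
combine b(79), 131 → 210
Each symbol's bit-cost is frequency × depth; summing gives 420 bits (equivalently 20 + 59 + 131 + 210).

420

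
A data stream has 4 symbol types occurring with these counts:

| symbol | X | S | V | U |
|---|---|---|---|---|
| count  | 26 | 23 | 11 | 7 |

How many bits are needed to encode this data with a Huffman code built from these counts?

Build the Huffman tree bottom-up:
combine U(7), V(11) → 18
combine 18, S(23) → 41
combine X(26), 41 → 67
The encoded length is the sum of every internal node's weight: 18 + 41 + 67 = 126 bits.

126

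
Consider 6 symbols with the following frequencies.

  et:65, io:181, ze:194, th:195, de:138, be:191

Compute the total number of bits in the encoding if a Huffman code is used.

2503

Greedily combine the two least-frequent nodes:
combine et(65), de(138) → 203
combine io(181), be(191) → 372
combine ze(194), th(195) → 389
combine 203, 372 → 575
combine 389, 575 → 964
Total encoded bits = sum of merged weights = 203 + 372 + 389 + 575 + 964 = 2503.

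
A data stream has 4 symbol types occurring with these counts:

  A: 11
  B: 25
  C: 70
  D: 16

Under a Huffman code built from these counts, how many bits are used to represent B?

2

Huffman merges, smallest pair first:
A(11) + D(16) → 27
B(25) + 27 → 52
52 + C(70) → 122
B's leaf is at depth 2, giving a 2-bit codeword.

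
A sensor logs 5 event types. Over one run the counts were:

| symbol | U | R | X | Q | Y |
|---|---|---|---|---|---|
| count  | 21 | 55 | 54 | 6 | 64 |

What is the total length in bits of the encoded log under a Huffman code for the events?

427

Build the Huffman tree bottom-up:
Q(6) + U(21) → 27
27 + X(54) → 81
R(55) + Y(64) → 119
81 + 119 → 200
Total encoded bits = sum of merged weights = 27 + 81 + 119 + 200 = 427.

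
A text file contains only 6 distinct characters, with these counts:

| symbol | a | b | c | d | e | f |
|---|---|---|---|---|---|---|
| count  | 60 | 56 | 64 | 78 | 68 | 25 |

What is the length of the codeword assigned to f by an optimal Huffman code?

Build the tree from the bottom:
combine f(25), b(56) → 81
combine a(60), c(64) → 124
combine e(68), d(78) → 146
combine 81, 124 → 205
combine 146, 205 → 351
The subtree containing f is merged 3 times, so code length = 3.

3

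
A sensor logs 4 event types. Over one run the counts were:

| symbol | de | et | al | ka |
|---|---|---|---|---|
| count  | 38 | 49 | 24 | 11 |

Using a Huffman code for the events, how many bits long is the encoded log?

230

Build the Huffman tree bottom-up:
ka(11) + al(24) → 35
35 + de(38) → 73
et(49) + 73 → 122
The encoded length is the sum of every internal node's weight: 35 + 73 + 122 = 230 bits.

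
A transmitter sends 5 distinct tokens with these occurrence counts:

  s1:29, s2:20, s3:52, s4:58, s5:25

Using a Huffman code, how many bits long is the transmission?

Merge the two smallest weights repeatedly:
combine s2(20), s5(25) → 45
combine s1(29), 45 → 74
combine s3(52), s4(58) → 110
combine 74, 110 → 184
Total encoded bits = sum of merged weights = 45 + 74 + 110 + 184 = 413.

413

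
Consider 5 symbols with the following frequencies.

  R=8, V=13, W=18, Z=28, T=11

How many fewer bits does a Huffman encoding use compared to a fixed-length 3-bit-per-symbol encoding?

Fixed-length: 3 bits × 78 symbols = 234 bits.
Huffman merges:
merge R(8) and T(11): 19
merge V(13) and W(18): 31
merge 19 and Z(28): 47
merge 31 and 47: 78
Huffman total = 19 + 31 + 47 + 78 = 175 bits.
Saving = 234 − 175 = 59 bits.

59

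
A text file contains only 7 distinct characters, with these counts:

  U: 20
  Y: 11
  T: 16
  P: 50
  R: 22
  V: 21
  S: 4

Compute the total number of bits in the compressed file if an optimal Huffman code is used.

Build the Huffman tree bottom-up:
merge S(4) and Y(11): 15
merge 15 and T(16): 31
merge U(20) and V(21): 41
merge R(22) and 31: 53
merge 41 and P(50): 91
merge 53 and 91: 144
The encoded length is the sum of every internal node's weight: 15 + 31 + 41 + 53 + 91 + 144 = 375 bits.

375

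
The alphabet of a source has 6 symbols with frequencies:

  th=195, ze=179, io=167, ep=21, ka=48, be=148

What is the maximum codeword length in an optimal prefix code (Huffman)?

Merge the two lowest-weight nodes at each step:
combine ep(21), ka(48) → 69
combine 69, be(148) → 217
combine io(167), ze(179) → 346
combine th(195), 217 → 412
combine 346, 412 → 758
The rarest symbols sit at the bottom; the longest codeword is 4 bits.

4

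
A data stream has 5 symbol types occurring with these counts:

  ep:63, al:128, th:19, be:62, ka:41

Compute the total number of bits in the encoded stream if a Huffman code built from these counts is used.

Greedily combine the two least-frequent nodes:
merge th(19) and ka(41): 60
merge 60 and be(62): 122
merge ep(63) and 122: 185
merge al(128) and 185: 313
The encoded length is the sum of every internal node's weight: 60 + 122 + 185 + 313 = 680 bits.

680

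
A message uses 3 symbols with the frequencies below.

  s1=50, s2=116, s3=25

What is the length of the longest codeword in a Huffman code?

Merge the two lowest-weight nodes at each step:
merge s3(25) and s1(50): 75
merge 75 and s2(116): 191
The first pair merged (s3, s1) ends up deepest, at depth 2.

2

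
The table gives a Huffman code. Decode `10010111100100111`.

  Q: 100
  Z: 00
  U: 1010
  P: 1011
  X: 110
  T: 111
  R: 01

Read left to right; each codeword is recognised as soon as it completes (prefix code):
  100→Q | 1011→P | 110→X | 01→R | 00→Z | 111→T
Decoded message: QPXRZT

QPXRZT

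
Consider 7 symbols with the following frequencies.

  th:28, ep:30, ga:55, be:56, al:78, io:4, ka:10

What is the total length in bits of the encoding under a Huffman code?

Merge the two smallest weights repeatedly:
merge io(4) and ka(10): 14
merge 14 and th(28): 42
merge ep(30) and 42: 72
merge ga(55) and be(56): 111
merge 72 and al(78): 150
merge 111 and 150: 261
The encoded length is the sum of every internal node's weight: 14 + 42 + 72 + 111 + 150 + 261 = 650 bits.

650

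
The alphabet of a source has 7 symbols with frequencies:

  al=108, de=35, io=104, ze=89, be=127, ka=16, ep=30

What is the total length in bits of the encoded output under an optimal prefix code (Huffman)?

Build the Huffman tree bottom-up:
combine ka(16), ep(30) → 46
combine de(35), 46 → 81
combine 81, ze(89) → 170
combine io(104), al(108) → 212
combine be(127), 170 → 297
combine 212, 297 → 509
Each symbol's bit-cost is frequency × depth; summing gives 1315 bits (equivalently 46 + 81 + 170 + 212 + 297 + 509).

1315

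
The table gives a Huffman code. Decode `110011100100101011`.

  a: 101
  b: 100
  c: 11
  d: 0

cddcbbadc

Read left to right; each codeword is recognised as soon as it completes (prefix code):
  11→c | 0→d | 0→d | 11→c | 100→b | 100→b | 101→a | 0→d | 11→c
Decoded message: cddcbbadc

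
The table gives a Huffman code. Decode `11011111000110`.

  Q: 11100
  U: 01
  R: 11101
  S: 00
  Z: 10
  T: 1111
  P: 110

PTZSP

Read left to right; each codeword is recognised as soon as it completes (prefix code):
  110→P | 1111→T | 10→Z | 00→S | 110→P
Decoded message: PTZSP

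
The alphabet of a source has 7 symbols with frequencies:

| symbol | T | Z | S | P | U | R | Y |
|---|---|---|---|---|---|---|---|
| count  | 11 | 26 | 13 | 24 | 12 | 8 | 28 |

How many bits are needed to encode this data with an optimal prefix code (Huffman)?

Merge the two smallest weights repeatedly:
R(8) + T(11) → 19
U(12) + S(13) → 25
19 + P(24) → 43
25 + Z(26) → 51
Y(28) + 43 → 71
51 + 71 → 122
The encoded length is the sum of every internal node's weight: 19 + 25 + 43 + 51 + 71 + 122 = 331 bits.

331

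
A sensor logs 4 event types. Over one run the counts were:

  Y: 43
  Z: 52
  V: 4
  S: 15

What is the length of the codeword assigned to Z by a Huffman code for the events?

Build the tree from the bottom:
V(4) + S(15) → 19
19 + Y(43) → 62
Z(52) + 62 → 114
Z is a child of the root — depth 1, so its codeword is a single bit.

1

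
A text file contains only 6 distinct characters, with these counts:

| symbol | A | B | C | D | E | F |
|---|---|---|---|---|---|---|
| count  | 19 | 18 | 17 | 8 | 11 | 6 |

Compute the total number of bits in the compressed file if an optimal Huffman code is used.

Build the Huffman tree bottom-up:
merge F(6) and D(8): 14
merge E(11) and 14: 25
merge C(17) and B(18): 35
merge A(19) and 25: 44
merge 35 and 44: 79
Total encoded bits = sum of merged weights = 14 + 25 + 35 + 44 + 79 = 197.

197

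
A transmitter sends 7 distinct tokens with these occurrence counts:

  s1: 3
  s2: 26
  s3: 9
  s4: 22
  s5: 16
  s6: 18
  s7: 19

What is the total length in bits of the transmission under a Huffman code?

Build the Huffman tree bottom-up:
merge s1(3) and s3(9): 12
merge 12 and s5(16): 28
merge s6(18) and s7(19): 37
merge s4(22) and s2(26): 48
merge 28 and 37: 65
merge 48 and 65: 113
The encoded length is the sum of every internal node's weight: 12 + 28 + 37 + 48 + 65 + 113 = 303 bits.

303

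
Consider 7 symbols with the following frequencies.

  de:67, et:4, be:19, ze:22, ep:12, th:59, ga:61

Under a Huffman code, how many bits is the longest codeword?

Merge the two lowest-weight nodes at each step:
merge et(4) and ep(12): 16
merge 16 and be(19): 35
merge ze(22) and 35: 57
merge 57 and th(59): 116
merge ga(61) and de(67): 128
merge 116 and 128: 244
Maximum depth reached is 5.

5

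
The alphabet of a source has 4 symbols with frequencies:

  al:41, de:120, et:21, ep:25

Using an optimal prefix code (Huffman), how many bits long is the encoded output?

Greedily combine the two least-frequent nodes:
et(21) + ep(25) → 46
al(41) + 46 → 87
87 + de(120) → 207
Total encoded bits = sum of merged weights = 46 + 87 + 207 = 340.

340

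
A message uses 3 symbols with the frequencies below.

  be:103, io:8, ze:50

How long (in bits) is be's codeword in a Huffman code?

Repeatedly merge the two smallest:
merge io(8) and ze(50): 58
merge 58 and be(103): 161
be sits one level below the root: a 1-bit codeword.

1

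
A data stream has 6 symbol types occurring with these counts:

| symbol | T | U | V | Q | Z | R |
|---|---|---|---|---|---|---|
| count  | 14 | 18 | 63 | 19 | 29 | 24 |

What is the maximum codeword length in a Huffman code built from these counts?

Merge the two lowest-weight nodes at each step:
merge T(14) and U(18): 32
merge Q(19) and R(24): 43
merge Z(29) and 32: 61
merge 43 and 61: 104
merge V(63) and 104: 167
The rarest symbols sit at the bottom; the longest codeword is 4 bits.

4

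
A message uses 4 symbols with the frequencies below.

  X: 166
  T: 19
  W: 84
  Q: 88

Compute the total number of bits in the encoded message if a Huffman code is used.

Greedily combine the two least-frequent nodes:
merge T(19) and W(84): 103
merge Q(88) and 103: 191
merge X(166) and 191: 357
The encoded length is the sum of every internal node's weight: 103 + 191 + 357 = 651 bits.

651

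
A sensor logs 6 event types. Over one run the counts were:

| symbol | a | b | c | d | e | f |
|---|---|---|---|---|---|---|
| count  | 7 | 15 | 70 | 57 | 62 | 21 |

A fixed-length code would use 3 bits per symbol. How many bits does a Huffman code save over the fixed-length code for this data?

Fixed-length: 3 bits × 232 symbols = 696 bits.
Huffman merges:
a(7) + b(15) → 22
f(21) + 22 → 43
43 + d(57) → 100
e(62) + c(70) → 132
100 + 132 → 232
Huffman total = 22 + 43 + 100 + 132 + 232 = 529 bits.
Saving = 696 − 529 = 167 bits.

167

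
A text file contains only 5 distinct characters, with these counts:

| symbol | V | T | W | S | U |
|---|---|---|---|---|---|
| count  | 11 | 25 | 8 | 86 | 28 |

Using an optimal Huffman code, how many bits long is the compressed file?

293

Merge the two smallest weights repeatedly:
W(8) + V(11) → 19
19 + T(25) → 44
U(28) + 44 → 72
72 + S(86) → 158
The encoded length is the sum of every internal node's weight: 19 + 44 + 72 + 158 = 293 bits.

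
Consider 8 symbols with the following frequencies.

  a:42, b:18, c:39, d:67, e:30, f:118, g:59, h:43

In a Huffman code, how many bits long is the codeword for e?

Repeatedly merge the two smallest:
b(18) + e(30) → 48
c(39) + a(42) → 81
h(43) + 48 → 91
g(59) + d(67) → 126
81 + 91 → 172
f(118) + 126 → 244
172 + 244 → 416
e sits 4 levels below the root, so its codeword is 4 bits.

4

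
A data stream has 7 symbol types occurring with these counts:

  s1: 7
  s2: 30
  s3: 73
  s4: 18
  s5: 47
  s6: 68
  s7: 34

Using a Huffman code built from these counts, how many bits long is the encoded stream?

Merge the two smallest weights repeatedly:
s1(7) + s4(18) → 25
25 + s2(30) → 55
s7(34) + s5(47) → 81
55 + s6(68) → 123
s3(73) + 81 → 154
123 + 154 → 277
Each symbol's bit-cost is frequency × depth; summing gives 715 bits (equivalently 25 + 55 + 81 + 123 + 154 + 277).

715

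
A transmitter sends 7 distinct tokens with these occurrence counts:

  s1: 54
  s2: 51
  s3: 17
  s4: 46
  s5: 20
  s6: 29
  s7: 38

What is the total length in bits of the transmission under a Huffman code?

697

Merge the two smallest weights repeatedly:
combine s3(17), s5(20) → 37
combine s6(29), 37 → 66
combine s7(38), s4(46) → 84
combine s2(51), s1(54) → 105
combine 66, 84 → 150
combine 105, 150 → 255
Each symbol's bit-cost is frequency × depth; summing gives 697 bits (equivalently 37 + 66 + 84 + 105 + 150 + 255).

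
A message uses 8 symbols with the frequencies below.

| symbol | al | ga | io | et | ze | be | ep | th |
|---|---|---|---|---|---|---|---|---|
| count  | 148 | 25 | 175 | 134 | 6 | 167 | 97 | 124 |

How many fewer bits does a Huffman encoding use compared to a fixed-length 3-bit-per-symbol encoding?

Fixed-length: 3 bits × 876 symbols = 2628 bits.
Huffman merges:
ze(6) + ga(25) → 31
31 + ep(97) → 128
th(124) + 128 → 252
et(134) + al(148) → 282
be(167) + io(175) → 342
252 + 282 → 534
342 + 534 → 876
Huffman total = 31 + 128 + 252 + 282 + 342 + 534 + 876 = 2445 bits.
Saving = 2628 − 2445 = 183 bits.

183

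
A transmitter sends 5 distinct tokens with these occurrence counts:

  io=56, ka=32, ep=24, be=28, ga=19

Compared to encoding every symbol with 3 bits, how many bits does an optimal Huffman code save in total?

Fixed-length: 3 bits × 159 symbols = 477 bits.
Huffman merges:
merge ga(19) and ep(24): 43
merge be(28) and ka(32): 60
merge 43 and io(56): 99
merge 60 and 99: 159
Huffman total = 43 + 60 + 99 + 159 = 361 bits.
Saving = 477 − 361 = 116 bits.

116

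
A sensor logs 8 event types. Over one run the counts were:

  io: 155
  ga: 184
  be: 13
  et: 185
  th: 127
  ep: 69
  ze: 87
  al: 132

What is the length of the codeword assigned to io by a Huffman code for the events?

Repeatedly merge the two smallest:
combine be(13), ep(69) → 82
combine 82, ze(87) → 169
combine th(127), al(132) → 259
combine io(155), 169 → 324
combine ga(184), et(185) → 369
combine 259, 324 → 583
combine 369, 583 → 952
The subtree containing io is merged 3 times, so code length = 3.

3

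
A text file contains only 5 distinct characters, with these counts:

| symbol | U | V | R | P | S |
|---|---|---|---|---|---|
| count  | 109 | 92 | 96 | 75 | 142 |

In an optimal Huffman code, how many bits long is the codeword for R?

2

Huffman merges, smallest pair first:
combine P(75), V(92) → 167
combine R(96), U(109) → 205
combine S(142), 167 → 309
combine 205, 309 → 514
The subtree containing R is merged 2 times, so code length = 2.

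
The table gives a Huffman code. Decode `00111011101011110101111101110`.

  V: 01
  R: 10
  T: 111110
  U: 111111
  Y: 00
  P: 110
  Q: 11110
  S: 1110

Read left to right; each codeword is recognised as soon as it completes (prefix code):
  00→Y | 1110→S | 1110→S | 10→R | 11110→Q | 10→R | 111110→T | 1110→S
Decoded message: YSSRQRTS

YSSRQRTS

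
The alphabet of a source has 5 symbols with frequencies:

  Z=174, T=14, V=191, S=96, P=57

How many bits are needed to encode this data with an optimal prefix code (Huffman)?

Merge the two smallest weights repeatedly:
combine T(14), P(57) → 71
combine 71, S(96) → 167
combine 167, Z(174) → 341
combine V(191), 341 → 532
Each symbol's bit-cost is frequency × depth; summing gives 1111 bits (equivalently 71 + 167 + 341 + 532).

1111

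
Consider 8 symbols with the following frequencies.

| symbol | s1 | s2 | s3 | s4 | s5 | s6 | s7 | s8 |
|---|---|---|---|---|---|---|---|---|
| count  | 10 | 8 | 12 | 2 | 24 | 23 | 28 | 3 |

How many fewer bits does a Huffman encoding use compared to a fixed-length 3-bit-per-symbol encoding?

Fixed-length: 3 bits × 110 symbols = 330 bits.
Huffman merges:
combine s4(2), s8(3) → 5
combine 5, s2(8) → 13
combine s1(10), s3(12) → 22
combine 13, 22 → 35
combine s6(23), s5(24) → 47
combine s7(28), 35 → 63
combine 47, 63 → 110
Huffman total = 5 + 13 + 22 + 35 + 47 + 63 + 110 = 295 bits.
Saving = 330 − 295 = 35 bits.

35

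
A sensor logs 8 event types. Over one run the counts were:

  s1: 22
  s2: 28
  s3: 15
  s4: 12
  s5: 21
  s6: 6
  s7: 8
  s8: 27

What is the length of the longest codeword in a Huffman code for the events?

Merge the two lowest-weight nodes at each step:
s6(6) + s7(8) → 14
s4(12) + 14 → 26
s3(15) + s5(21) → 36
s1(22) + 26 → 48
s8(27) + s2(28) → 55
36 + 48 → 84
55 + 84 → 139
Maximum depth reached is 5.

5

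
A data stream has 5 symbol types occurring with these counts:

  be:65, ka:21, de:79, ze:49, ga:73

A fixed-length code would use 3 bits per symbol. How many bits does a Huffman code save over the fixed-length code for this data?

217

Fixed-length: 3 bits × 287 symbols = 861 bits.
Huffman merges:
ka(21) + ze(49) → 70
be(65) + 70 → 135
ga(73) + de(79) → 152
135 + 152 → 287
Huffman total = 70 + 135 + 152 + 287 = 644 bits.
Saving = 861 − 644 = 217 bits.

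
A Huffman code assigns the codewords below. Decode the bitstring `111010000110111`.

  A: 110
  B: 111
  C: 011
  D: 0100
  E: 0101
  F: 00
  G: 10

BDFAB

Read left to right; each codeword is recognised as soon as it completes (prefix code):
  111→B | 0100→D | 00→F | 110→A | 111→B
Decoded message: BDFAB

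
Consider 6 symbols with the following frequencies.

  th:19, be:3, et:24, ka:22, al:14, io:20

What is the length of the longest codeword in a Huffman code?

4

Merge the two lowest-weight nodes at each step:
be(3) + al(14) → 17
17 + th(19) → 36
io(20) + ka(22) → 42
et(24) + 36 → 60
42 + 60 → 102
The rarest symbols sit at the bottom; the longest codeword is 4 bits.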